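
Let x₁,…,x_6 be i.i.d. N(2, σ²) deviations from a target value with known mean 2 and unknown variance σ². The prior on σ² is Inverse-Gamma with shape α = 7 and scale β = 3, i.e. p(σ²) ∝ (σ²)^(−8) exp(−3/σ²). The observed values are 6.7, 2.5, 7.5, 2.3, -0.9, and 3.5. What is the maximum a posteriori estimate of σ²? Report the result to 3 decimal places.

Sum of squared deviations about the known mean: SS = (6.7−2)² + (2.5−2)² + (7.5−2)² + (2.3−2)² + (-0.9−2)² + (3.5−2)² = 63.34.
The Normal likelihood contributes (σ²)^(−n/2) exp(−SS/(2σ²)), so the posterior is Inverse-Gamma(α + n/2, β + SS/2) = Inverse-Gamma(10, 34.67).
The mode of Inverse-Gamma(a, b) is b/(a+1) = 34.67/11 ≈ 3.152.

σ̂²_MAP = 3.152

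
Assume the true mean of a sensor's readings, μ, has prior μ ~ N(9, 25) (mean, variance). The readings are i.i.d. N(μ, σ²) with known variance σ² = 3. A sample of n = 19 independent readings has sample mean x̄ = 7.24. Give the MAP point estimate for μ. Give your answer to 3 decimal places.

n = 19, x̄ = 7.24.
For a Normal prior and Normal likelihood with known variance, the posterior is Normal; its mode equals its mean, the precision-weighted average.
Prior precision 1/σ₀² = 1/25 = 0.04; data precision n/σ² = 19/3.
μ̂ = (0.04·9 + (19/3)·7.24) / (0.04 + 19/3) = (3466/75)/(478/75) = 1733/239 ≈ 7.251.

μ̂_MAP = 7.251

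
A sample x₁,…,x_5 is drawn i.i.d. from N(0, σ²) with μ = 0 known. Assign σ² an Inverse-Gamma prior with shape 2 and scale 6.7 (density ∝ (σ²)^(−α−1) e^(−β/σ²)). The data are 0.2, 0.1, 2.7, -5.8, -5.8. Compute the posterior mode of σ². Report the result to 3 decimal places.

Sum of squared deviations about the known mean: SS = (0.2−0)² + (0.1−0)² + (2.7−0)² + (-5.8−0)² + (-5.8−0)² = 74.62.
The Normal likelihood contributes (σ²)^(−n/2) exp(−SS/(2σ²)), so the posterior is Inverse-Gamma(α + n/2, β + SS/2) = Inverse-Gamma(4.5, 44.01).
The mode of Inverse-Gamma(a, b) is b/(a+1) = 44.01/5.5 ≈ 8.002.

σ̂²_MAP = 8.002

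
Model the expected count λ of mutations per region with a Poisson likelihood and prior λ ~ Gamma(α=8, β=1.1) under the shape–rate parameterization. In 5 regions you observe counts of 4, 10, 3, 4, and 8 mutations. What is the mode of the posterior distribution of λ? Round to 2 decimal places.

λ̂_MAP = 5.90

Σxᵢ = 4+10+3+4+8 = 29, with n = 5.
Posterior ∝ λ^7e^(−1.1λ) · λ^29e^(−5λ) = λ^36e^(−6.1λ), i.e. Gamma(shape=37, rate=6.1).
The mode of a Gamma(a, b) with a ≥ 1 (shape–rate) is (a−1)/b = 36/6.1 ≈ 5.90.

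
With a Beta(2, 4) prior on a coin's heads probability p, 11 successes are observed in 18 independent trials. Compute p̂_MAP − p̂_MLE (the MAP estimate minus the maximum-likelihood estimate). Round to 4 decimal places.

Posterior is Beta(13, 11); MAP = (13−1)/(24−2) = 12/22 ≈ 0.54545.
MLE ignores the prior: p̂_MLE = k/n = 11/18 ≈ 0.61111.
Difference = 12/22 − 11/18 = -13/198 ≈ -0.0657.

MAP − MLE = -0.0657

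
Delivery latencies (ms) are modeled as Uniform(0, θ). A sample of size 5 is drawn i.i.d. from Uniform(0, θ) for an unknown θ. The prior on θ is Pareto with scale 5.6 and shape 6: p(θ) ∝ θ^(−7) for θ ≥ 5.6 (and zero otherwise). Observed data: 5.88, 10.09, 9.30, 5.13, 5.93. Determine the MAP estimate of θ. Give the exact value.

θ̂_MAP = 10.09

The Uniform(0, θ) likelihood is θ^(−n) for θ ≥ max(xᵢ), zero otherwise. Here max(xᵢ) = 10.09.
Posterior ∝ θ^(−7) · θ^(−5) = θ^(−12) on θ ≥ max(5.6, 10.09) = 10.09.
This density is strictly decreasing in θ, so the posterior mode lies at the lower boundary of the support.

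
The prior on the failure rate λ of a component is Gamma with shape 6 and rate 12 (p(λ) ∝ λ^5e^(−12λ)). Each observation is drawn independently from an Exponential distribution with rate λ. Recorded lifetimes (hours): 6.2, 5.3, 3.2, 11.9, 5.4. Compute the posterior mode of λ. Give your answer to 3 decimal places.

The Exponential(rate=λ) likelihood is ∝ λ^n e^(−λΣtᵢ). Here n = 5 and Σtᵢ = 6.2 + 5.3 + 3.2 + 11.9 + 5.4 = 32.
Posterior ∝ λ^5e^(−12λ) · λ^5e^(−32λ) = λ^10e^(−44λ), i.e. Gamma(11, 44).
Mode = (a−1)/b = 10/44 ≈ 0.227.

λ̂_MAP = 0.227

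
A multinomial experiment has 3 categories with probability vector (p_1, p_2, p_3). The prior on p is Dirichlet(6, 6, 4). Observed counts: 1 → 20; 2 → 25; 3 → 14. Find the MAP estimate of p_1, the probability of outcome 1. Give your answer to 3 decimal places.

MAP estimate: 0.347

The posterior is Dirichlet(αᵢ + nᵢ) = Dirichlet(26, 31, 18).
For a Dirichlet(a₁,…,a_K) with all aᵢ > 1, the mode has j-th component (aⱼ − 1)/(Σaᵢ − K).
Here Σaᵢ = 75 and K = 3, so p_1 = (26 − 1)/(75 − 3) = 25/72 ≈ 0.347.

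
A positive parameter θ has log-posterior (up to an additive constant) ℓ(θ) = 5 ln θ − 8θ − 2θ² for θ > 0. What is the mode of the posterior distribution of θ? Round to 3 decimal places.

ℓ'(θ) = 5/θ − 8 − 4θ. Setting this to zero and multiplying by θ: 4θ² + 8θ − 5 = 0.
θ = (−8 + √(8² + 4·4·5)) / (2·4) = (−8 + √144) / 8 = (−8 + 12)/8 = 1/2.
ℓ''(θ) = −5/θ² − 4 < 0, confirming a maximum.

θ̂_MAP = 0.500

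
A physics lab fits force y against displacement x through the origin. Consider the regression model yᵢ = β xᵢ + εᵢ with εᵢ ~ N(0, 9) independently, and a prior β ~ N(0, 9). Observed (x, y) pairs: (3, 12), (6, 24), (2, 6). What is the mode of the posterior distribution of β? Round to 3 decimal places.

β̂_MAP = 3.840

log p(β | y) = −Σ(yᵢ − βxᵢ)²/(2·9) − β²/(2·9) + const.
Setting the derivative to zero: Σxᵢ(yᵢ − βxᵢ)/9 − β/9 = 0, so β = Σxᵢyᵢ / (Σxᵢ² + σ²/τ²).
Σxᵢyᵢ = 3·12 + 6·24 + 2·6 = 192; Σxᵢ² = 49; σ²/τ² = 1.
β̂_MAP = 192 / (49 + 1) = 192/50 ≈ 3.840.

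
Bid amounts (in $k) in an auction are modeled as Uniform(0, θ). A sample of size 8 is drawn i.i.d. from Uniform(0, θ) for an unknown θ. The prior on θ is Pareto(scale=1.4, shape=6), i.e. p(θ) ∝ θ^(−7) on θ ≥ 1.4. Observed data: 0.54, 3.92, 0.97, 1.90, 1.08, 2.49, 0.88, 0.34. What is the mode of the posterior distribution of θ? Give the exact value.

θ̂_MAP = 3.92

The Uniform(0, θ) likelihood is θ^(−n) for θ ≥ max(xᵢ), zero otherwise. Here max(xᵢ) = 3.92.
Posterior ∝ θ^(−7) · θ^(−8) = θ^(−15) on θ ≥ max(1.4, 3.92) = 3.92.
This density is strictly decreasing in θ, so the posterior mode lies at the lower boundary of the support.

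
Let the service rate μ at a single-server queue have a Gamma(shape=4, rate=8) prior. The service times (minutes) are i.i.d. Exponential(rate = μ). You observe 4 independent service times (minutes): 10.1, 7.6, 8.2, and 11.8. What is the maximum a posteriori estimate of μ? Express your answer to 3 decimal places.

The Exponential(rate=μ) likelihood is ∝ μ^n e^(−μΣtᵢ). Here n = 4 and Σtᵢ = 10.1 + 7.6 + 8.2 + 11.8 = 37.7.
Posterior ∝ μ^3e^(−8μ) · μ^4e^(−37.7μ) = μ^7e^(−45.7μ), i.e. Gamma(8, 45.7).
Mode = (a−1)/b = 7/45.7 ≈ 0.153.

μ̂_MAP = 0.153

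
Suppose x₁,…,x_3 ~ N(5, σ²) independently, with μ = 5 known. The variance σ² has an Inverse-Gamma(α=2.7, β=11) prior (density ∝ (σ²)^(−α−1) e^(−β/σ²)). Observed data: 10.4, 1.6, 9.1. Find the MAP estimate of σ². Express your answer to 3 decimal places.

σ̂²_MAP = 7.647

Sum of squared deviations about the known mean: SS = (10.4−5)² + (1.6−5)² + (9.1−5)² = 57.53.
The Normal likelihood contributes (σ²)^(−n/2) exp(−SS/(2σ²)), so the posterior is Inverse-Gamma(α + n/2, β + SS/2) = Inverse-Gamma(4.2, 39.765).
The mode of Inverse-Gamma(a, b) is b/(a+1) = 39.765/5.2 ≈ 7.647.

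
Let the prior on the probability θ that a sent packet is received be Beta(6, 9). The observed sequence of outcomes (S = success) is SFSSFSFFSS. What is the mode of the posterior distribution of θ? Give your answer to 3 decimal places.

Prior: Beta(6, 9).
Data: 6 successes in 10 trials (from the sequence). The binomial likelihood contributes θ^6(1−θ)^4, so the posterior is Beta(6+6, 9+4) = Beta(12, 13).
For Beta(a, b) with a, b > 1 the mode is (a−1)/(a+b−2) = 11/23 ≈ 0.478.

θ̂_MAP = 0.478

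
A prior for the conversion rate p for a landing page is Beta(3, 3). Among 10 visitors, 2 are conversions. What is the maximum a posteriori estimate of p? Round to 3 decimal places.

Prior: Beta(3, 3).
Data: 2 successes in 10 trials. The binomial likelihood contributes p^2(1−p)^8, so the posterior is Beta(3+2, 3+8) = Beta(5, 11).
For Beta(a, b) with a, b > 1 the mode is (a−1)/(a+b−2) = 4/14 ≈ 0.286.

p̂_MAP = 0.286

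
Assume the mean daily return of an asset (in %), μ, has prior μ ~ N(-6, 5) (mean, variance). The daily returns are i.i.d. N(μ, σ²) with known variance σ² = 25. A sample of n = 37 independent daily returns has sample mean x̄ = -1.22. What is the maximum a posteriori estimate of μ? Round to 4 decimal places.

n = 37, x̄ = -1.22.
For a Normal prior and Normal likelihood with known variance, the posterior is Normal; its mode equals its mean, the precision-weighted average.
Prior precision 1/σ₀² = 1/5 = 0.2; data precision n/σ² = 37/25 = 1.48.
μ̂ = (0.2·(-6) + 1.48·(-1.22)) / (0.2 + 1.48) = (-3.0056)/1.68 = -3757/2100 ≈ -1.7890.

μ̂_MAP = -1.7890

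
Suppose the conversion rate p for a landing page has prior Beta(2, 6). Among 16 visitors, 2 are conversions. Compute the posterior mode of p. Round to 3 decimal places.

Prior: Beta(2, 6).
Data: 2 successes in 16 trials. The binomial likelihood contributes p^2(1−p)^14, so the posterior is Beta(2+2, 6+14) = Beta(4, 20).
For Beta(a, b) with a, b > 1 the mode is (a−1)/(a+b−2) = 3/22 ≈ 0.136.

p̂_MAP = 0.136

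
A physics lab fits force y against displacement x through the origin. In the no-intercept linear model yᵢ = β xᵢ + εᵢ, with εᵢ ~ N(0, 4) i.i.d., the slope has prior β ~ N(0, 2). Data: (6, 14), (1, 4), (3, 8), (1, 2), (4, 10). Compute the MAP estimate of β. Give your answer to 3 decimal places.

β̂_MAP = 2.369

log p(β | y) = −Σ(yᵢ − βxᵢ)²/(2·4) − β²/(2·2) + const.
Setting the derivative to zero: Σxᵢ(yᵢ − βxᵢ)/4 − β/2 = 0, so β = Σxᵢyᵢ / (Σxᵢ² + σ²/τ²).
Σxᵢyᵢ = 6·14 + 1·4 + 3·8 + 1·2 + 4·10 = 154; Σxᵢ² = 63; σ²/τ² = 2.
β̂_MAP = 154 / (63 + 2) = 154/65 ≈ 2.369.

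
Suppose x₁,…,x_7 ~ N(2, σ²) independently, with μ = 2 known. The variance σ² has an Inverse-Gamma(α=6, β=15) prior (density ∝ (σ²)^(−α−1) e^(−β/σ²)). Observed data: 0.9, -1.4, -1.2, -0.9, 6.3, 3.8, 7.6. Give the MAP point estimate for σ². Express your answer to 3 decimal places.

σ̂²_MAP = 5.453

Sum of squared deviations about the known mean: SS = (0.9−2)² + (-1.4−2)² + (-1.2−2)² + (-0.9−2)² + (6.3−2)² + (3.8−2)² + (7.6−2)² = 84.51.
The Normal likelihood contributes (σ²)^(−n/2) exp(−SS/(2σ²)), so the posterior is Inverse-Gamma(α + n/2, β + SS/2) = Inverse-Gamma(9.5, 57.255).
The mode of Inverse-Gamma(a, b) is b/(a+1) = 57.255/10.5 ≈ 5.453.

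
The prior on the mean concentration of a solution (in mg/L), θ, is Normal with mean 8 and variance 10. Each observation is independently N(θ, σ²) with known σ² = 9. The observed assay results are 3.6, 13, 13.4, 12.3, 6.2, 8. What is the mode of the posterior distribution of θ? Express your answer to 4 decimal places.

n = 6; x̄ = (3.6 + 13 + 13.4 + 12.3 + 6.2 + 8)/6 = 56.5/6 = 113/12 ≈ 9.4167.
For a Normal prior and Normal likelihood with known variance, the posterior is Normal; its mode equals its mean, the precision-weighted average.
Prior precision 1/σ₀² = 1/10 = 0.1; data precision n/σ² = 6/9 = 2/3.
θ̂ = (0.1·8 + (2/3)·(113/12)) / (0.1 + 2/3) = (637/90)/(23/30) = 637/69 ≈ 9.2319.

θ̂_MAP = 9.2319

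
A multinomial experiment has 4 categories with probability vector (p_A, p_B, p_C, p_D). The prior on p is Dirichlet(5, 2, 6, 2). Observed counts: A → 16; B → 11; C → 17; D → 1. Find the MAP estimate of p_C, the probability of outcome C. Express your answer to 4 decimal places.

The posterior is Dirichlet(αᵢ + nᵢ) = Dirichlet(21, 13, 23, 3).
For a Dirichlet(a₁,…,a_K) with all aᵢ > 1, the mode has j-th component (aⱼ − 1)/(Σaᵢ − K).
Here Σaᵢ = 60 and K = 4, so p_C = (23 − 1)/(60 − 4) = 22/56 ≈ 0.3929.

MAP estimate of p_C = 0.3929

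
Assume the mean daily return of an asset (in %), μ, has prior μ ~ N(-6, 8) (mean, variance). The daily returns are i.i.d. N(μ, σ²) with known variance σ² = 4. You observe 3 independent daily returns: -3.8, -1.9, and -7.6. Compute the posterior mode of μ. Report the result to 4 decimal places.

n = 3; x̄ = ((-3.8) + (-1.9) + (-7.6))/3 = -13.3/3 = -133/30 ≈ -4.4333.
For a Normal prior and Normal likelihood with known variance, the posterior is Normal; its mode equals its mean, the precision-weighted average.
Prior precision 1/σ₀² = 1/8 = 0.125; data precision n/σ² = 3/4 = 0.75.
μ̂ = (0.125·(-6) + 0.75·(-133/30)) / (0.125 + 0.75) = (-4.075)/0.875 = -163/35 ≈ -4.6571.

μ̂_MAP = -4.6571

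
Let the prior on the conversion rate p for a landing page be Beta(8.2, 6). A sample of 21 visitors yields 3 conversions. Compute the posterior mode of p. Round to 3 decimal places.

Prior: Beta(8.2, 6).
Data: 3 successes in 21 trials. The binomial likelihood contributes p^3(1−p)^18, so the posterior is Beta(8.2+3, 6+18) = Beta(11.2, 24).
For Beta(a, b) with a, b > 1 the mode is (a−1)/(a+b−2) = 10.2/33.2 ≈ 0.307.

p̂_MAP = 0.307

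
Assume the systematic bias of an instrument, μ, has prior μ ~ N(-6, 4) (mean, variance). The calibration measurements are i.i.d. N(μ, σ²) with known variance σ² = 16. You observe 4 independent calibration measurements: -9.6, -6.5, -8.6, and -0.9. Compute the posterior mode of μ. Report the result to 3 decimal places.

n = 4; x̄ = ((-9.6) + (-6.5) + (-8.6) + (-0.9))/4 = -25.6/4 = -6.4.
For a Normal prior and Normal likelihood with known variance, the posterior is Normal; its mode equals its mean, the precision-weighted average.
Prior precision 1/σ₀² = 1/4 = 0.25; data precision n/σ² = 4/16 = 0.25.
μ̂ = (0.25·(-6) + 0.25·(-6.4)) / (0.25 + 0.25) = (-3.1)/0.5 = -6.200.

μ̂_MAP = -6.200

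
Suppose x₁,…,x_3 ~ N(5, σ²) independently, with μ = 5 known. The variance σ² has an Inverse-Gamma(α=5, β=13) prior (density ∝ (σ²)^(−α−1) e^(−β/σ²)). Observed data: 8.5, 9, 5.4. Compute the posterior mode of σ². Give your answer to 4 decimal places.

σ̂²_MAP = 3.6273

Sum of squared deviations about the known mean: SS = (8.5−5)² + (9−5)² + (5.4−5)² = 28.41.
The Normal likelihood contributes (σ²)^(−n/2) exp(−SS/(2σ²)), so the posterior is Inverse-Gamma(α + n/2, β + SS/2) = Inverse-Gamma(6.5, 27.205).
The mode of Inverse-Gamma(a, b) is b/(a+1) = 27.205/7.5 ≈ 3.6273.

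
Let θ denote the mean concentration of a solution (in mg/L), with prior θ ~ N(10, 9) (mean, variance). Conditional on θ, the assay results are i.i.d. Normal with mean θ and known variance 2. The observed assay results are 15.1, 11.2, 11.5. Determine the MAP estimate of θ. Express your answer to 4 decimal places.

θ̂_MAP = 12.4207

n = 3; x̄ = (15.1 + 11.2 + 11.5)/3 = 37.8/3 = 12.6.
For a Normal prior and Normal likelihood with known variance, the posterior is Normal; its mode equals its mean, the precision-weighted average.
Prior precision 1/σ₀² = 1/9; data precision n/σ² = 3/2 = 1.5.
θ̂ = ((1/9)·10 + 1.5·12.6) / (1/9 + 1.5) = (1801/90)/(29/18) = 1801/145 ≈ 12.4207.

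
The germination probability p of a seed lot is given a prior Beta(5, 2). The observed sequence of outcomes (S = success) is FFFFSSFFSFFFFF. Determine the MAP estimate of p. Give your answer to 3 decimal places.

p̂_MAP = 0.368

Prior: Beta(5, 2).
Data: 3 successes in 14 trials (from the sequence). The binomial likelihood contributes p^3(1−p)^11, so the posterior is Beta(5+3, 2+11) = Beta(8, 13).
For Beta(a, b) with a, b > 1 the mode is (a−1)/(a+b−2) = 7/19 ≈ 0.368.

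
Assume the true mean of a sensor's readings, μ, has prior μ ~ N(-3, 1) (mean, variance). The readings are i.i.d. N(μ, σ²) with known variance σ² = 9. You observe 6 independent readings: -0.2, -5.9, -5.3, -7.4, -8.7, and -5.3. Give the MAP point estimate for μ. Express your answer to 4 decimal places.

n = 6; x̄ = ((-0.2) + (-5.9) + (-5.3) + (-7.4) + (-8.7) + (-5.3))/6 = -32.8/6 = -82/15 ≈ -5.4667.
For a Normal prior and Normal likelihood with known variance, the posterior is Normal; its mode equals its mean, the precision-weighted average.
Prior precision 1/σ₀² = 1/1 = 1; data precision n/σ² = 6/9 = 2/3.
μ̂ = (1·(-3) + (2/3)·(-82/15)) / (1 + 2/3) = (-299/45)/(5/3) = -299/75 ≈ -3.9867.

μ̂_MAP = -3.9867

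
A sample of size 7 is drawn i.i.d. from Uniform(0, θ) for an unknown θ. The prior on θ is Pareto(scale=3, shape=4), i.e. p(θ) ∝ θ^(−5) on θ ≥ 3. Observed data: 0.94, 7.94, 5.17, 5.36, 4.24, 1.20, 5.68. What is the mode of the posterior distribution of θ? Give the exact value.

θ̂_MAP = 7.94

The Uniform(0, θ) likelihood is θ^(−n) for θ ≥ max(xᵢ), zero otherwise. Here max(xᵢ) = 7.94.
Posterior ∝ θ^(−5) · θ^(−7) = θ^(−12) on θ ≥ max(3, 7.94) = 7.94.
This density is strictly decreasing in θ, so the posterior mode lies at the lower boundary of the support.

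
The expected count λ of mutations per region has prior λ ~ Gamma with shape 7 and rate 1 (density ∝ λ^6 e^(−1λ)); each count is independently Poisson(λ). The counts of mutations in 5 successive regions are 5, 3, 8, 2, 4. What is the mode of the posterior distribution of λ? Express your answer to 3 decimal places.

λ̂_MAP = 4.667

Σxᵢ = 5+3+8+2+4 = 22, with n = 5.
Posterior ∝ λ^6e^(−1λ) · λ^22e^(−5λ) = λ^28e^(−6λ), i.e. Gamma(shape=29, rate=6).
The mode of a Gamma(a, b) with a ≥ 1 (shape–rate) is (a−1)/b = 28/6 ≈ 4.667.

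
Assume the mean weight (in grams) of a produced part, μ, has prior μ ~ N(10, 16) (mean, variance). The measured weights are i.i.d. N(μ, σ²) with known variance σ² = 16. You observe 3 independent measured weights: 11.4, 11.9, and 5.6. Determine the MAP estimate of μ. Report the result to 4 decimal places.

μ̂_MAP = 9.7250

n = 3; x̄ = (11.4 + 11.9 + 5.6)/3 = 28.9/3 = 289/30 ≈ 9.6333.
For a Normal prior and Normal likelihood with known variance, the posterior is Normal; its mode equals its mean, the precision-weighted average.
Prior precision 1/σ₀² = 1/16 = 0.0625; data precision n/σ² = 3/16 = 0.1875.
μ̂ = (0.0625·10 + 0.1875·(289/30)) / (0.0625 + 0.1875) = 2.43125/0.25 = 9.7250.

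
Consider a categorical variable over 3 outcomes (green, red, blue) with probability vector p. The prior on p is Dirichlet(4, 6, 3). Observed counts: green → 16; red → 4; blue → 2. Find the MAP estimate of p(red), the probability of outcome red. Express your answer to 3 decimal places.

The posterior is Dirichlet(αᵢ + nᵢ) = Dirichlet(20, 10, 5).
For a Dirichlet(a₁,…,a_K) with all aᵢ > 1, the mode has j-th component (aⱼ − 1)/(Σaᵢ − K).
Here Σaᵢ = 35 and K = 3, so p(red) = (10 − 1)/(35 − 3) = 9/32 ≈ 0.281.

MAP estimate of p(red) = 0.281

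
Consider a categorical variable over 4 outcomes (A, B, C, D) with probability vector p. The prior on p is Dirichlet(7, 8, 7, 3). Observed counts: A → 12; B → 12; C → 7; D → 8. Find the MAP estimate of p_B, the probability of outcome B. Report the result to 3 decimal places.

The posterior is Dirichlet(αᵢ + nᵢ) = Dirichlet(19, 20, 14, 11).
For a Dirichlet(a₁,…,a_K) with all aᵢ > 1, the mode has j-th component (aⱼ − 1)/(Σaᵢ − K).
Here Σaᵢ = 64 and K = 4, so p_B = (20 − 1)/(64 − 4) = 19/60 ≈ 0.317.

MAP estimate of p_B = 0.317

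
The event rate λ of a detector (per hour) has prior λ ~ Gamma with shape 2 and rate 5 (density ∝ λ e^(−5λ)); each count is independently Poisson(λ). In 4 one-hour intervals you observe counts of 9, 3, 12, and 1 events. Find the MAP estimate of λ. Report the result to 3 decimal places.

λ̂_MAP = 2.889

Σxᵢ = 9+3+12+1 = 25, with n = 4.
Posterior ∝ λe^(−5λ) · λ^25e^(−4λ) = λ^26e^(−9λ), i.e. Gamma(shape=27, rate=9).
The mode of a Gamma(a, b) with a ≥ 1 (shape–rate) is (a−1)/b = 26/9 ≈ 2.889.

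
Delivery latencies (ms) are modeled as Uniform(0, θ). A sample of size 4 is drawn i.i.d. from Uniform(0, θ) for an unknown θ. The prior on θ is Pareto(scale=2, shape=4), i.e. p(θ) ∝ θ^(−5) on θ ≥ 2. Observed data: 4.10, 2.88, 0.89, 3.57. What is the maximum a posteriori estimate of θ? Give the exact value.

The Uniform(0, θ) likelihood is θ^(−n) for θ ≥ max(xᵢ), zero otherwise. Here max(xᵢ) = 4.10.
Posterior ∝ θ^(−5) · θ^(−4) = θ^(−9) on θ ≥ max(2, 4.10) = 4.10.
This density is strictly decreasing in θ, so the posterior mode lies at the lower boundary of the support.

θ̂_MAP = 4.10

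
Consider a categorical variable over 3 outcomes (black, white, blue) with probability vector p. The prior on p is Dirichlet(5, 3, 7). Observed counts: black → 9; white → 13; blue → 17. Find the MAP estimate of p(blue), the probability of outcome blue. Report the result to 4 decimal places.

MAP estimate of p(blue) = 0.4510

The posterior is Dirichlet(αᵢ + nᵢ) = Dirichlet(14, 16, 24).
For a Dirichlet(a₁,…,a_K) with all aᵢ > 1, the mode has j-th component (aⱼ − 1)/(Σaᵢ − K).
Here Σaᵢ = 54 and K = 3, so p(blue) = (24 − 1)/(54 − 3) = 23/51 ≈ 0.4510.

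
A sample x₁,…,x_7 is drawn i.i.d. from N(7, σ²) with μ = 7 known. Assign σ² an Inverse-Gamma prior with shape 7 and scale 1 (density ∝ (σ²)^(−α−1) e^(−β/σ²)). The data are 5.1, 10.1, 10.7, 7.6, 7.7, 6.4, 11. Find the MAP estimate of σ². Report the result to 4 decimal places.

σ̂²_MAP = 2.0052

Sum of squared deviations about the known mean: SS = (5.1−7)² + (10.1−7)² + (10.7−7)² + (7.6−7)² + (7.7−7)² + (6.4−7)² + (11−7)² = 44.12.
The Normal likelihood contributes (σ²)^(−n/2) exp(−SS/(2σ²)), so the posterior is Inverse-Gamma(α + n/2, β + SS/2) = Inverse-Gamma(10.5, 23.06).
The mode of Inverse-Gamma(a, b) is b/(a+1) = 23.06/11.5 ≈ 2.0052.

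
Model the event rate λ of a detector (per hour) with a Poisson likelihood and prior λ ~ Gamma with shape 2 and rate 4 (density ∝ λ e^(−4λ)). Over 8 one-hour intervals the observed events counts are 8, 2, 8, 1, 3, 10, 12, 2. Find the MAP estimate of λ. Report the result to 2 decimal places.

Σxᵢ = 8+2+8+1+3+10+12+2 = 46, with n = 8.
Posterior ∝ λe^(−4λ) · λ^46e^(−8λ) = λ^47e^(−12λ), i.e. Gamma(shape=48, rate=12).
The mode of a Gamma(a, b) with a ≥ 1 (shape–rate) is (a−1)/b = 47/12 ≈ 3.92.

λ̂_MAP = 3.92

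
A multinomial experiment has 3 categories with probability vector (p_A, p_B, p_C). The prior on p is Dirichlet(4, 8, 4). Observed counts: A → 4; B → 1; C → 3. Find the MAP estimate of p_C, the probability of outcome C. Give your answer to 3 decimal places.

The posterior is Dirichlet(αᵢ + nᵢ) = Dirichlet(8, 9, 7).
For a Dirichlet(a₁,…,a_K) with all aᵢ > 1, the mode has j-th component (aⱼ − 1)/(Σaᵢ − K).
Here Σaᵢ = 24 and K = 3, so p_C = (7 − 1)/(24 − 3) = 6/21 ≈ 0.286.

MAP estimate of p_C = 0.286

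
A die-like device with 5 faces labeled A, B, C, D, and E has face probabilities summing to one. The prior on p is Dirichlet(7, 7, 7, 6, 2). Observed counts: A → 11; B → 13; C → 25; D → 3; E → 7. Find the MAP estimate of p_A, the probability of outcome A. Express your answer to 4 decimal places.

The posterior is Dirichlet(αᵢ + nᵢ) = Dirichlet(18, 20, 32, 9, 9).
For a Dirichlet(a₁,…,a_K) with all aᵢ > 1, the mode has j-th component (aⱼ − 1)/(Σaᵢ − K).
Here Σaᵢ = 88 and K = 5, so p_A = (18 − 1)/(88 − 5) = 17/83 ≈ 0.2048.

MAP estimate of p_A = 0.2048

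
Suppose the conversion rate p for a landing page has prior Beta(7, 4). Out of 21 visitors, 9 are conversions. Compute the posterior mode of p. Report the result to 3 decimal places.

Prior: Beta(7, 4).
Data: 9 successes in 21 trials. The binomial likelihood contributes p^9(1−p)^12, so the posterior is Beta(7+9, 4+12) = Beta(16, 16).
For Beta(a, b) with a, b > 1 the mode is (a−1)/(a+b−2) = 15/30 ≈ 0.500.

p̂_MAP = 0.500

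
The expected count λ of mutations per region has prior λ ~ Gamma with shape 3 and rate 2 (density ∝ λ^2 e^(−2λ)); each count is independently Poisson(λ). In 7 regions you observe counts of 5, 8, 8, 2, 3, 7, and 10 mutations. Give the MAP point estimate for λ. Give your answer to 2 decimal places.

Σxᵢ = 5+8+8+2+3+7+10 = 43, with n = 7.
Posterior ∝ λ^2e^(−2λ) · λ^43e^(−7λ) = λ^45e^(−9λ), i.e. Gamma(shape=46, rate=9).
The mode of a Gamma(a, b) with a ≥ 1 (shape–rate) is (a−1)/b = 45/9 ≈ 5.00.

λ̂_MAP = 5.00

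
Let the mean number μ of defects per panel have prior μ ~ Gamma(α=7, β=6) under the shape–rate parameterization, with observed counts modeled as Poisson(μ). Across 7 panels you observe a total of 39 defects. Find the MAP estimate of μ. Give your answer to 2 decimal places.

Σxᵢ = 39, n = 7.
Posterior ∝ μ^6e^(−6μ) · μ^39e^(−7μ) = μ^45e^(−13μ), i.e. Gamma(shape=46, rate=13).
The mode of a Gamma(a, b) with a ≥ 1 (shape–rate) is (a−1)/b = 45/13 ≈ 3.46.

μ̂_MAP = 3.46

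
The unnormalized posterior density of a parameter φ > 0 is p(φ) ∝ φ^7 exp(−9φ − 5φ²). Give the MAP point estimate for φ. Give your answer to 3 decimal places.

ℓ'(φ) = 7/φ − 9 − 10φ. Setting this to zero and multiplying by φ: 10φ² + 9φ − 7 = 0.
φ = (−9 + √(9² + 4·10·7)) / (2·10) = (−9 + √361) / 20 = (−9 + 19)/20 = 1/2.
ℓ''(φ) = −7/φ² − 10 < 0, confirming a maximum.

φ̂_MAP = 0.500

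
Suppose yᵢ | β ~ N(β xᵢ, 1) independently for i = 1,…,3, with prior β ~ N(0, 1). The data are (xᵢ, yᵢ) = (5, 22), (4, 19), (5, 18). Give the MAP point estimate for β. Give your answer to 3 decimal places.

log p(β | y) = −Σ(yᵢ − βxᵢ)²/(2·1) − β²/(2·1) + const.
Setting the derivative to zero: Σxᵢ(yᵢ − βxᵢ)/1 − β/1 = 0, so β = Σxᵢyᵢ / (Σxᵢ² + σ²/τ²).
Σxᵢyᵢ = 5·22 + 4·19 + 5·18 = 276; Σxᵢ² = 66; σ²/τ² = 1.
β̂_MAP = 276 / (66 + 1) = 276/67 ≈ 4.119.

β̂_MAP = 4.119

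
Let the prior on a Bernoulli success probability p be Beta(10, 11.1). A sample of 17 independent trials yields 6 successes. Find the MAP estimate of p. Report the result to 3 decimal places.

p̂_MAP = 0.416

Prior: Beta(10, 11.1).
Data: 6 successes in 17 trials. The binomial likelihood contributes p^6(1−p)^11, so the posterior is Beta(10+6, 11.1+11) = Beta(16, 22.1).
For Beta(a, b) with a, b > 1 the mode is (a−1)/(a+b−2) = 15/36.1 ≈ 0.416.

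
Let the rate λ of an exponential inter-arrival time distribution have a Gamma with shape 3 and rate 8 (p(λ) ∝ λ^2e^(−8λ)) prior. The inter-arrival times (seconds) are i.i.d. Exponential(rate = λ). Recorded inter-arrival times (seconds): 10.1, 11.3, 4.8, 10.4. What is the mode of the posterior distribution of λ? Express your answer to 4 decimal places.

The Exponential(rate=λ) likelihood is ∝ λ^n e^(−λΣtᵢ). Here n = 4 and Σtᵢ = 10.1 + 11.3 + 4.8 + 10.4 = 36.6.
Posterior ∝ λ^2e^(−8λ) · λ^4e^(−36.6λ) = λ^6e^(−44.6λ), i.e. Gamma(7, 44.6).
Mode = (a−1)/b = 6/44.6 ≈ 0.1345.

λ̂_MAP = 0.1345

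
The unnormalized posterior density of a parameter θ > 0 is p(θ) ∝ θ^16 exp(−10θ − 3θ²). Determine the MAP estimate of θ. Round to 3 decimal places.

θ̂_MAP = 1.000

ℓ'(θ) = 16/θ − 10 − 6θ. Setting this to zero and multiplying by θ: 6θ² + 10θ − 16 = 0.
θ = (−10 + √(10² + 4·6·16)) / (2·6) = (−10 + √484) / 12 = (−10 + 22)/12 = 1.
ℓ''(θ) = −16/θ² − 6 < 0, confirming a maximum.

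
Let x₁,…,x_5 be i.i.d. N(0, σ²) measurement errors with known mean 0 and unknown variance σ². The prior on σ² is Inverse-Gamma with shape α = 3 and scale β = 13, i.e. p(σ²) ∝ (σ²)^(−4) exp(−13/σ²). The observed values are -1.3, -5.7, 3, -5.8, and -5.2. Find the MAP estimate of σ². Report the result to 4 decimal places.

σ̂²_MAP = 9.9892

Sum of squared deviations about the known mean: SS = (-1.3−0)² + (-5.7−0)² + (3−0)² + (-5.8−0)² + (-5.2−0)² = 103.86.
The Normal likelihood contributes (σ²)^(−n/2) exp(−SS/(2σ²)), so the posterior is Inverse-Gamma(α + n/2, β + SS/2) = Inverse-Gamma(5.5, 64.93).
The mode of Inverse-Gamma(a, b) is b/(a+1) = 64.93/6.5 ≈ 9.9892.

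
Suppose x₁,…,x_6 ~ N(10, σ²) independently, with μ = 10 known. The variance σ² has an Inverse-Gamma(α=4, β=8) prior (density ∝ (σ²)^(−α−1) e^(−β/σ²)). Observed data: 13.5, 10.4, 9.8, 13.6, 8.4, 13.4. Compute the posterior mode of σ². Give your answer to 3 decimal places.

Sum of squared deviations about the known mean: SS = (13.5−10)² + (10.4−10)² + (9.8−10)² + (13.6−10)² + (8.4−10)² + (13.4−10)² = 39.53.
The Normal likelihood contributes (σ²)^(−n/2) exp(−SS/(2σ²)), so the posterior is Inverse-Gamma(α + n/2, β + SS/2) = Inverse-Gamma(7, 27.765).
The mode of Inverse-Gamma(a, b) is b/(a+1) = 27.765/8 ≈ 3.471.

σ̂²_MAP = 3.471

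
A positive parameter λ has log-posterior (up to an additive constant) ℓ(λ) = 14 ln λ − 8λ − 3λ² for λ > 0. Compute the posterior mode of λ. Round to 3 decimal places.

ℓ'(λ) = 14/λ − 8 − 6λ. Setting this to zero and multiplying by λ: 6λ² + 8λ − 14 = 0.
λ = (−8 + √(8² + 4·6·14)) / (2·6) = (−8 + √400) / 12 = (−8 + 20)/12 = 1.
ℓ''(λ) = −14/λ² − 6 < 0, confirming a maximum.

λ̂_MAP = 1.000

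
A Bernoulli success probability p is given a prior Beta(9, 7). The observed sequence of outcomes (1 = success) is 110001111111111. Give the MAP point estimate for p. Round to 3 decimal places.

Prior: Beta(9, 7).
Data: 12 successes in 15 trials (from the sequence). The binomial likelihood contributes p^12(1−p)^3, so the posterior is Beta(9+12, 7+3) = Beta(21, 10).
For Beta(a, b) with a, b > 1 the mode is (a−1)/(a+b−2) = 20/29 ≈ 0.690.

p̂_MAP = 0.690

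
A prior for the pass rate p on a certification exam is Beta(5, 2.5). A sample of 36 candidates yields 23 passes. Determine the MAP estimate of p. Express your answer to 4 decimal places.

Prior: Beta(5, 2.5).
Data: 23 successes in 36 trials. The binomial likelihood contributes p^23(1−p)^13, so the posterior is Beta(5+23, 2.5+13) = Beta(28, 15.5).
For Beta(a, b) with a, b > 1 the mode is (a−1)/(a+b−2) = 27/41.5 ≈ 0.6506.

p̂_MAP = 0.6506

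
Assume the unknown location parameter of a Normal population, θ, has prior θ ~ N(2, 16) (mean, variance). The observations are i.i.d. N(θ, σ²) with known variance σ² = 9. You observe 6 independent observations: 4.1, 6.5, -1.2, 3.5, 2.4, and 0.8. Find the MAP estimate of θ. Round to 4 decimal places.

n = 6; x̄ = (4.1 + 6.5 + (-1.2) + 3.5 + 2.4 + 0.8)/6 = 16.1/6 = 161/60 ≈ 2.6833.
For a Normal prior and Normal likelihood with known variance, the posterior is Normal; its mode equals its mean, the precision-weighted average.
Prior precision 1/σ₀² = 1/16 = 0.0625; data precision n/σ² = 6/9 = 2/3.
θ̂ = (0.0625·2 + (2/3)·(161/60)) / (0.0625 + 2/3) = (689/360)/(35/48) = 1378/525 ≈ 2.6248.

θ̂_MAP = 2.6248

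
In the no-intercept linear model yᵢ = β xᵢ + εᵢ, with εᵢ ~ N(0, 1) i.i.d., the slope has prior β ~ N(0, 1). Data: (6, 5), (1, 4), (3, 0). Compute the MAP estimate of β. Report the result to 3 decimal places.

log p(β | y) = −Σ(yᵢ − βxᵢ)²/(2·1) − β²/(2·1) + const.
Setting the derivative to zero: Σxᵢ(yᵢ − βxᵢ)/1 − β/1 = 0, so β = Σxᵢyᵢ / (Σxᵢ² + σ²/τ²).
Σxᵢyᵢ = 6·5 + 1·4 + 3·0 = 34; Σxᵢ² = 46; σ²/τ² = 1.
β̂_MAP = 34 / (46 + 1) = 34/47 ≈ 0.723.

β̂_MAP = 0.723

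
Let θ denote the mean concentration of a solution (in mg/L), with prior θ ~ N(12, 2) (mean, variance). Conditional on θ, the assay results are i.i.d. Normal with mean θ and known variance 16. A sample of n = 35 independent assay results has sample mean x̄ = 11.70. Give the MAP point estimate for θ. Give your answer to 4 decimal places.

n = 35, x̄ = 11.70.
For a Normal prior and Normal likelihood with known variance, the posterior is Normal; its mode equals its mean, the precision-weighted average.
Prior precision 1/σ₀² = 1/2 = 0.5; data precision n/σ² = 35/16 = 2.1875.
θ̂ = (0.5·12 + 2.1875·11.7) / (0.5 + 2.1875) = 31.59375/2.6875 = 1011/86 ≈ 11.7558.

θ̂_MAP = 11.7558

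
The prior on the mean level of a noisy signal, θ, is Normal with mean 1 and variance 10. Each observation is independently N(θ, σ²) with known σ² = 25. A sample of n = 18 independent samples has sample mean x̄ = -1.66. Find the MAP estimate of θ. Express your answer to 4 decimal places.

n = 18, x̄ = -1.66.
For a Normal prior and Normal likelihood with known variance, the posterior is Normal; its mode equals its mean, the precision-weighted average.
Prior precision 1/σ₀² = 1/10 = 0.1; data precision n/σ² = 18/25 = 0.72.
θ̂ = (0.1·1 + 0.72·(-1.66)) / (0.1 + 0.72) = (-1.0952)/0.82 = -1369/1025 ≈ -1.3356.

θ̂_MAP = -1.3356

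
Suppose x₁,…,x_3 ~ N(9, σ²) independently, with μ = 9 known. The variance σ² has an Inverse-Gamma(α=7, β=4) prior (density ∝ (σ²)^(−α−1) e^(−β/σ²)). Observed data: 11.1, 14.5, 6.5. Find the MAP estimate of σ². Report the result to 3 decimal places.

Sum of squared deviations about the known mean: SS = (11.1−9)² + (14.5−9)² + (6.5−9)² = 40.91.
The Normal likelihood contributes (σ²)^(−n/2) exp(−SS/(2σ²)), so the posterior is Inverse-Gamma(α + n/2, β + SS/2) = Inverse-Gamma(8.5, 24.455).
The mode of Inverse-Gamma(a, b) is b/(a+1) = 24.455/9.5 ≈ 2.574.

σ̂²_MAP = 2.574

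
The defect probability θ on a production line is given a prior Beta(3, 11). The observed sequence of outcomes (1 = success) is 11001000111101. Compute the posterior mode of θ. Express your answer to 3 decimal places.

θ̂_MAP = 0.385

Prior: Beta(3, 11).
Data: 8 successes in 14 trials (from the sequence). The binomial likelihood contributes θ^8(1−θ)^6, so the posterior is Beta(3+8, 11+6) = Beta(11, 17).
For Beta(a, b) with a, b > 1 the mode is (a−1)/(a+b−2) = 10/26 ≈ 0.385.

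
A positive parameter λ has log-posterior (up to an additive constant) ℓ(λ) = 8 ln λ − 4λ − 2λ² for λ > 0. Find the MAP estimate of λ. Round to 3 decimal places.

ℓ'(λ) = 8/λ − 4 − 4λ. Setting this to zero and multiplying by λ: 4λ² + 4λ − 8 = 0.
λ = (−4 + √(4² + 4·4·8)) / (2·4) = (−4 + √144) / 8 = (−4 + 12)/8 = 1.
ℓ''(λ) = −8/λ² − 4 < 0, confirming a maximum.

λ̂_MAP = 1.000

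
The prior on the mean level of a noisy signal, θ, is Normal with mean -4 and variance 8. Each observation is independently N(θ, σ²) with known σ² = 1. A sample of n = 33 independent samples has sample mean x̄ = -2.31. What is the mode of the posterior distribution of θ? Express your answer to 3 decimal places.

θ̂_MAP = -2.316

n = 33, x̄ = -2.31.
For a Normal prior and Normal likelihood with known variance, the posterior is Normal; its mode equals its mean, the precision-weighted average.
Prior precision 1/σ₀² = 1/8 = 0.125; data precision n/σ² = 33/1 = 33.
θ̂ = (0.125·(-4) + 33·(-2.31)) / (0.125 + 33) = (-76.73)/33.125 = -15346/6625 ≈ -2.316.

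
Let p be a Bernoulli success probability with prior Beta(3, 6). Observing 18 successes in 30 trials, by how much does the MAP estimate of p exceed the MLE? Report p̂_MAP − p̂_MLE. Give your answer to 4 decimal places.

MAP − MLE = -0.0595

Posterior is Beta(21, 18); MAP = (21−1)/(39−2) = 20/37 ≈ 0.54054.
MLE ignores the prior: p̂_MLE = k/n = 18/30 ≈ 0.60000.
Difference = 20/37 − 18/30 = -11/185 ≈ -0.0595.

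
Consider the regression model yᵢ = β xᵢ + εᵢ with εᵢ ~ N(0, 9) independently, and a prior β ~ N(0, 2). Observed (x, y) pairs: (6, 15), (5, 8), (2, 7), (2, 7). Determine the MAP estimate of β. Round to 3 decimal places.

β̂_MAP = 2.150

log p(β | y) = −Σ(yᵢ − βxᵢ)²/(2·9) − β²/(2·2) + const.
Setting the derivative to zero: Σxᵢ(yᵢ − βxᵢ)/9 − β/2 = 0, so β = Σxᵢyᵢ / (Σxᵢ² + σ²/τ²).
Σxᵢyᵢ = 6·15 + 5·8 + 2·7 + 2·7 = 158; Σxᵢ² = 69; σ²/τ² = 4.5.
β̂_MAP = 158 / (69 + 4.5) = 158/73.5 ≈ 2.150.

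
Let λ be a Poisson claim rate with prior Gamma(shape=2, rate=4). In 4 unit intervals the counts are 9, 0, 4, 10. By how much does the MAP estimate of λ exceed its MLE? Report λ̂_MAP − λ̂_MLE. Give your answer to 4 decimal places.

MAP − MLE = -2.7500

Σxᵢ = 23. Posterior is Gamma(25, 8); MAP = (25−1)/8 = 24/8 ≈ 3.00000.
MLE = x̄ = 23/4 ≈ 5.75000.
Difference = 24/8 − 23/4 = -11/4 ≈ -2.7500.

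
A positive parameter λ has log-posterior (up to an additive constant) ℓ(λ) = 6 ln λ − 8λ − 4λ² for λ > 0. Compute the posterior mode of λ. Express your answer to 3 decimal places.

ℓ'(λ) = 6/λ − 8 − 8λ. Setting this to zero and multiplying by λ: 8λ² + 8λ − 6 = 0.
λ = (−8 + √(8² + 4·8·6)) / (2·8) = (−8 + √256) / 16 = (−8 + 16)/16 = 1/2.
ℓ''(λ) = −6/λ² − 8 < 0, confirming a maximum.

λ̂_MAP = 0.500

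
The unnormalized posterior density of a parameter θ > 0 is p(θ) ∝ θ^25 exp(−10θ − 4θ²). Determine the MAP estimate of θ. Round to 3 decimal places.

ℓ'(θ) = 25/θ − 10 − 8θ. Setting this to zero and multiplying by θ: 8θ² + 10θ − 25 = 0.
θ = (−10 + √(10² + 4·8·25)) / (2·8) = (−10 + √900) / 16 = (−10 + 30)/16 = 5/4.
ℓ''(θ) = −25/θ² − 8 < 0, confirming a maximum.

θ̂_MAP = 1.250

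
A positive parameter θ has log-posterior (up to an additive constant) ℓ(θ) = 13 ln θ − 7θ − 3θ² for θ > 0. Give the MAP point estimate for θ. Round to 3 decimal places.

ℓ'(θ) = 13/θ − 7 − 6θ. Setting this to zero and multiplying by θ: 6θ² + 7θ − 13 = 0.
θ = (−7 + √(7² + 4·6·13)) / (2·6) = (−7 + √361) / 12 = (−7 + 19)/12 = 1.
ℓ''(θ) = −13/θ² − 6 < 0, confirming a maximum.

θ̂_MAP = 1.000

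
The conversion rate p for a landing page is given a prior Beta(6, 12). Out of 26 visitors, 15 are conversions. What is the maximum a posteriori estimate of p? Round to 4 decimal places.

Prior: Beta(6, 12).
Data: 15 successes in 26 trials. The binomial likelihood contributes p^15(1−p)^11, so the posterior is Beta(6+15, 12+11) = Beta(21, 23).
For Beta(a, b) with a, b > 1 the mode is (a−1)/(a+b−2) = 20/42 ≈ 0.4762.

p̂_MAP = 0.4762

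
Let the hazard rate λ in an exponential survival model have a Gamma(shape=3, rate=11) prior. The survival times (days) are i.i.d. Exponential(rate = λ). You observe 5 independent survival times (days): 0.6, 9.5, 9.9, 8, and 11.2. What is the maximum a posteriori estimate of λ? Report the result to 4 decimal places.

λ̂_MAP = 0.1394

The Exponential(rate=λ) likelihood is ∝ λ^n e^(−λΣtᵢ). Here n = 5 and Σtᵢ = 0.6 + 9.5 + 9.9 + 8 + 11.2 = 39.2.
Posterior ∝ λ^2e^(−11λ) · λ^5e^(−39.2λ) = λ^7e^(−50.2λ), i.e. Gamma(8, 50.2).
Mode = (a−1)/b = 7/50.2 ≈ 0.1394.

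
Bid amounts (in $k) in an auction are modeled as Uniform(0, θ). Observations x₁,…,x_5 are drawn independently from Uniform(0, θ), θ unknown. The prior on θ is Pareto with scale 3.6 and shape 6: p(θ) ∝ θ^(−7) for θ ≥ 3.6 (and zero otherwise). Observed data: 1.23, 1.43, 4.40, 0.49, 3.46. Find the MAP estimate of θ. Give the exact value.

The Uniform(0, θ) likelihood is θ^(−n) for θ ≥ max(xᵢ), zero otherwise. Here max(xᵢ) = 4.40.
Posterior ∝ θ^(−7) · θ^(−5) = θ^(−12) on θ ≥ max(3.6, 4.40) = 4.40.
This density is strictly decreasing in θ, so the posterior mode lies at the lower boundary of the support.

θ̂_MAP = 4.40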